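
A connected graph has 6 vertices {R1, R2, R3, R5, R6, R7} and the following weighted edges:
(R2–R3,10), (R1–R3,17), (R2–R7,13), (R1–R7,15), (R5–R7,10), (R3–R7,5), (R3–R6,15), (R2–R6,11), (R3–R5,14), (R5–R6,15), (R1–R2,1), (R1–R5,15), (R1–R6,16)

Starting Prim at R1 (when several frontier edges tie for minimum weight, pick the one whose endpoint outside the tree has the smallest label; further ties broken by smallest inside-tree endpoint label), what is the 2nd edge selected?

R2-R3

Grow the tree from R1 using Prim:
Step 1: cheapest edge leaving the tree is R1–R2 (1); add R2.
Step 2: cheapest edge leaving the tree is R2–R3 (10); add R3.
Step 3: cheapest edge leaving the tree is R3–R7 (5); add R7.
Step 4: cheapest edge leaving the tree is R5–R7 (10); add R5.
Step 5: cheapest edge leaving the tree is R2–R6 (11); add R6.
The 2nd edge added is R2–R3.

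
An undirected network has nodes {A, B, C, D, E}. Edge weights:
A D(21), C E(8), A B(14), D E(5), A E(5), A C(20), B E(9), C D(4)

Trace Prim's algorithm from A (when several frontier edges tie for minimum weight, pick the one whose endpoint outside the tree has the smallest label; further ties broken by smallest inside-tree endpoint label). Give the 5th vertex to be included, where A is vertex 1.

Prim's algorithm from A:
Step 1: frontier [A E 5, A B 14, A C 20, A D 21] → take A E (5); add E.
Step 2: frontier [A B 14, A C 20, A D 21, D E 5, C E 8, B E 9] → take D E (5); add D.
Step 3: frontier [A B 14, A C 20, C D 4, C E 8, B E 9] → take C D (4); add C.
Step 4: frontier [A B 14, B E 9] → take B E (9); add B.
Vertex order: A, E, D, C, B. The 5th vertex is B.

B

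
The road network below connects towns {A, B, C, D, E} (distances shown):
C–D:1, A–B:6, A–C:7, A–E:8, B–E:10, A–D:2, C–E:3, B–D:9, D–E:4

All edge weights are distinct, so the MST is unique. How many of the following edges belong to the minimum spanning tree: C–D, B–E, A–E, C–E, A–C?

2

Sort edges by weight, then run Kruskal:
C–D (1): add. Components now {A} {B} {C,D} {E}
A–D (2): add. Components now {A,C,D} {B} {E}
C–E (3): add. Components now {A,C,D,E} {B}
D–E (4): skip — D and E already connected.
A–B (6): add. Components now {A,B,C,D,E}
MST edge set: {C–D, A–D, C–E, A–B}.
Of the listed edges, {C–D, C–E} are in the MST → 2.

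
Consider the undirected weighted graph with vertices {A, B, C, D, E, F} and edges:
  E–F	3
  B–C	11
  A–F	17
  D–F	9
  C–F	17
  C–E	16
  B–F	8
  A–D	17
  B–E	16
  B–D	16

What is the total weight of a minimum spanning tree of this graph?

48

Kruskal's algorithm — process edges by increasing weight (ties by edge label):
E–F (3): add — endpoints in different components.
B–F (8): add — endpoints in different components.
D–F (9): add — endpoints in different components.
B–C (11): add — endpoints in different components.
B–D (16): skip — B and D already connected.
B–E (16): skip — B and E already connected.
C–E (16): skip — C and E already connected.
A–D (17): add — endpoints in different components.
MST edges: E–F, B–F, D–F, B–C, A–D; total weight 3+8+9+11+17 = 48.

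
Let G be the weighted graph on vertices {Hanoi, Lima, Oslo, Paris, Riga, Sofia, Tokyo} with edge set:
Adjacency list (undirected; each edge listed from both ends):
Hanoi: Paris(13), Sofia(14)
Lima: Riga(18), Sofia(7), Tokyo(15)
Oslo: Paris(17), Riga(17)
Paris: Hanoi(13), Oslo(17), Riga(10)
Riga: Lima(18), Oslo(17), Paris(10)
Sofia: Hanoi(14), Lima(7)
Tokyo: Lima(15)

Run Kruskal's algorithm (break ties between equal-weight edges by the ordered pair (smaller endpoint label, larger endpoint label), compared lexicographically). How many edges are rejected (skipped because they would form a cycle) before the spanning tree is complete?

Kruskal's algorithm — process edges by increasing weight (ties by edge label):
Lima—Sofia (7): add — endpoints in different components.
Paris—Riga (10): add — endpoints in different components.
Hanoi—Paris (13): add — endpoints in different components.
Hanoi—Sofia (14): add — endpoints in different components.
Lima—Tokyo (15): add — endpoints in different components.
Oslo—Paris (17): add — endpoints in different components.
Edges rejected before the tree was complete: 0.

0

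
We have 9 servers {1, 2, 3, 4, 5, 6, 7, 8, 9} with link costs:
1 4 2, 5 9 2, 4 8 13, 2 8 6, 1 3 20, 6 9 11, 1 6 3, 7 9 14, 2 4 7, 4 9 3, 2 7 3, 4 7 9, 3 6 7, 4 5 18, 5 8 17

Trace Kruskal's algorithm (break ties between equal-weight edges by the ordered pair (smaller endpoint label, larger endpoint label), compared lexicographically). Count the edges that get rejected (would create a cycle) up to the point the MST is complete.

0

Sort edges by weight, then run Kruskal:
1 4 (2): add — endpoints in different components.
5 9 (2): add — endpoints in different components.
1 6 (3): add — endpoints in different components.
2 7 (3): add — endpoints in different components.
4 9 (3): add — endpoints in different components.
2 8 (6): add — endpoints in different components.
2 4 (7): add — endpoints in different components.
3 6 (7): add — endpoints in different components.
Edges rejected before the tree was complete: 0.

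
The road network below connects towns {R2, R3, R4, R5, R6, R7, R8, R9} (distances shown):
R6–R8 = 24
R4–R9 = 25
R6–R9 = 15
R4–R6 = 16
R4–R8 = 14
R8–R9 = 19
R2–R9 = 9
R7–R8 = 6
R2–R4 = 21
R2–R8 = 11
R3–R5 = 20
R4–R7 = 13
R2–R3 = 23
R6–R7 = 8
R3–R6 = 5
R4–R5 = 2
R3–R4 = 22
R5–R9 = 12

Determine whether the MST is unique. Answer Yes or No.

Kruskal: consider edges lightest-first.
R4–R5 (2): add — endpoints in different components.
R3–R6 (5): add — endpoints in different components.
R7–R8 (6): add — endpoints in different components.
R6–R7 (8): add — endpoints in different components.
R2–R9 (9): add — endpoints in different components.
R2–R8 (11): add — endpoints in different components.
R5–R9 (12): add — endpoints in different components.
Every non-tree edge has weight strictly greater than the heaviest edge on the tree path between its endpoints, so the MST is unique.

Yes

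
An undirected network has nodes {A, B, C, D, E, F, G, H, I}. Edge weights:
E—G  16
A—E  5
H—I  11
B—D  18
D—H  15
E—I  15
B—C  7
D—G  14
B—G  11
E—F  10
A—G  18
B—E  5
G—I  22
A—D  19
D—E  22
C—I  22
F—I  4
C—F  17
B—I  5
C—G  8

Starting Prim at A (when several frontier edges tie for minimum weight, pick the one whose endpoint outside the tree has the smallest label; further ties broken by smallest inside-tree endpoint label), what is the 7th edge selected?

H-I

Prim's algorithm from A:
Step 1: cheapest edge leaving the tree is A—E (5); add E.
Step 2: cheapest edge leaving the tree is B—E (5); add B.
Step 3: cheapest edge leaving the tree is B—I (5); add I.
Step 4: cheapest edge leaving the tree is F—I (4); add F.
Step 5: cheapest edge leaving the tree is B—C (7); add C.
Step 6: cheapest edge leaving the tree is C—G (8); add G.
Step 7: cheapest edge leaving the tree is H—I (11); add H.
Step 8: cheapest edge leaving the tree is D—G (14); add D.
The 7th edge added is H—I.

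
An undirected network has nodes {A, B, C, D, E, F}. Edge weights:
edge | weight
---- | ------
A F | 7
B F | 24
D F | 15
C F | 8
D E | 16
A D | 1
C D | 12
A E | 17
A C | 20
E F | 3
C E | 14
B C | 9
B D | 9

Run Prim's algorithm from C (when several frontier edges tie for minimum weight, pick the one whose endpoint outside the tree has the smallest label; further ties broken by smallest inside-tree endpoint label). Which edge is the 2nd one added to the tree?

Grow the tree from C using Prim:
Step 1: frontier [C F 8, B C 9, C D 12, C E 14, A C 20] → take C F (8); add F.
Step 2: frontier [B C 9, C D 12, C E 14, A C 20, E F 3, A F 7, D F 15, B F 24] → take E F (3); add E.
Step 3: frontier [B C 9, C D 12, A C 20, D E 16, A E 17, A F 7, D F 15, B F 24] → take A F (7); add A.
Step 4: frontier [A D 1, B C 9, C D 12, D E 16, D F 15, B F 24] → take A D (1); add D.
Step 5: frontier [B C 9, B D 9, B F 24] → take B C (9); add B.
The 2nd edge added is E F.

E-F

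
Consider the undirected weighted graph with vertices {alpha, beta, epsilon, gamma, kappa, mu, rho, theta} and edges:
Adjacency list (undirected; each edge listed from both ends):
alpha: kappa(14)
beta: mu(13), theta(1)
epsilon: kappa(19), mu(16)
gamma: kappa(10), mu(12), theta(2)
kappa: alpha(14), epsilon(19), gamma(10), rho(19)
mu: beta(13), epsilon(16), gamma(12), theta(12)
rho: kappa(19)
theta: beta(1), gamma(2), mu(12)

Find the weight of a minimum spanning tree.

74

Sort edges by weight, then run Kruskal:
beta-theta (1): add — endpoints in different components.
gamma-theta (2): add — endpoints in different components.
gamma-kappa (10): add — endpoints in different components.
gamma-mu (12): add — endpoints in different components.
mu-theta (12): skip — mu and theta already connected.
beta-mu (13): skip — mu and beta already connected.
alpha-kappa (14): add — endpoints in different components.
epsilon-mu (16): add — endpoints in different components.
epsilon-kappa (19): skip — kappa and epsilon already connected.
kappa-rho (19): add — endpoints in different components.
MST edges: beta-theta, gamma-theta, gamma-kappa, gamma-mu, alpha-kappa, epsilon-mu, kappa-rho; total weight 1+2+10+12+14+16+19 = 74.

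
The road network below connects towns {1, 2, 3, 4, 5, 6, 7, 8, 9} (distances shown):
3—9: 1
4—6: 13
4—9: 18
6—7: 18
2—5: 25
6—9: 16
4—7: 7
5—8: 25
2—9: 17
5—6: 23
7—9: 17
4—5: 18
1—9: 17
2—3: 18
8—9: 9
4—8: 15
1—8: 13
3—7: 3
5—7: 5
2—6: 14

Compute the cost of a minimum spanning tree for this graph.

Kruskal's algorithm — process edges by increasing weight (ties by edge label):
3—9 (1): add — endpoints in different components.
3—7 (3): add — endpoints in different components.
5—7 (5): add — endpoints in different components.
4—7 (7): add — endpoints in different components.
8—9 (9): add — endpoints in different components.
1—8 (13): add — endpoints in different components.
4—6 (13): add — endpoints in different components.
2—6 (14): add — endpoints in different components.
MST edges: 3—9, 3—7, 5—7, 4—7, 8—9, 1—8, 4—6, 2—6; total weight 1+3+5+7+9+13+13+14 = 65.

65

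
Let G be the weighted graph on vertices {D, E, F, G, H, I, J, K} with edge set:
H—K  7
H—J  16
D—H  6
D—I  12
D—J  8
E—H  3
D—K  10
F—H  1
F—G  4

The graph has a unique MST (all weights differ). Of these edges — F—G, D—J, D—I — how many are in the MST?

3

Kruskal: consider edges lightest-first.
F—H (1): add — endpoints in different components.
E—H (3): add — endpoints in different components.
F—G (4): add — endpoints in different components.
D—H (6): add — endpoints in different components.
H—K (7): add — endpoints in different components.
D—J (8): add — endpoints in different components.
D—K (10): skip — D and K already connected.
D—I (12): add — endpoints in different components.
MST edge set: {F—H, E—H, F—G, D—H, H—K, D—J, D—I}.
Of the listed edges, {F—G, D—J, D—I} are in the MST → 3.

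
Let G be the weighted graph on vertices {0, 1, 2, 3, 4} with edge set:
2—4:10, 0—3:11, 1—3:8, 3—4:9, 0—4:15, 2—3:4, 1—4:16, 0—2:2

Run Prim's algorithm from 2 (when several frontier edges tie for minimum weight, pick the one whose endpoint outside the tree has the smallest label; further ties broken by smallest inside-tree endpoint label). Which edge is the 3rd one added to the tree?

1-3

Grow the tree from 2 using Prim:
Step 1: frontier [0—2 2, 2—3 4, 2—4 10] → take 0—2 (2); add 0.
Step 2: frontier [0—3 11, 0—4 15, 2—3 4, 2—4 10] → take 2—3 (4); add 3.
Step 3: frontier [0—4 15, 2—4 10, 1—3 8, 3—4 9] → take 1—3 (8); add 1.
Step 4: frontier [0—4 15, 1—4 16, 2—4 10, 3—4 9] → take 3—4 (9); add 4.
The 3rd edge added is 1—3.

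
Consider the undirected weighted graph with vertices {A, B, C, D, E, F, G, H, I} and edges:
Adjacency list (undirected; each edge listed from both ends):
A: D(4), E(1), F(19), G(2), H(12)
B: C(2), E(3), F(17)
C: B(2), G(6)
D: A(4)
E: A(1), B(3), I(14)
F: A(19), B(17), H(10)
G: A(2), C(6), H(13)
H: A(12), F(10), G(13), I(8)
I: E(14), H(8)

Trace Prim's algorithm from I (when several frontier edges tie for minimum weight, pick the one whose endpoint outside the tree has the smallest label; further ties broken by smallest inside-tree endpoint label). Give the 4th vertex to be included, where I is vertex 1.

A

Prim, starting at I.
Step 1: cheapest edge leaving the tree is H–I (8); add H.
Step 2: cheapest edge leaving the tree is F–H (10); add F.
Step 3: cheapest edge leaving the tree is A–H (12); add A.
Step 4: cheapest edge leaving the tree is A–E (1); add E.
Step 5: cheapest edge leaving the tree is A–G (2); add G.
Step 6: cheapest edge leaving the tree is B–E (3); add B.
Step 7: cheapest edge leaving the tree is B–C (2); add C.
Step 8: cheapest edge leaving the tree is A–D (4); add D.
Vertex order: I, H, F, A, E, G, B, C, D. The 4th vertex is A.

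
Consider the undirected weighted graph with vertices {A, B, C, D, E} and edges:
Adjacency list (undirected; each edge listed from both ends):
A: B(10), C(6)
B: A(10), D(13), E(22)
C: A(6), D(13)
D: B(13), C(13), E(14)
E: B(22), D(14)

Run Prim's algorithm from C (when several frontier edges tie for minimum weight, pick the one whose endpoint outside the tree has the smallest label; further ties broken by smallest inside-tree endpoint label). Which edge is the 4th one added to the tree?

D-E

Grow the tree from C using Prim:
Step 1: cheapest edge leaving the tree is A C (6); add A.
Step 2: cheapest edge leaving the tree is A B (10); add B.
Step 3: cheapest edge leaving the tree is B D (13); add D.
Step 4: cheapest edge leaving the tree is D E (14); add E.
The 4th edge added is D E.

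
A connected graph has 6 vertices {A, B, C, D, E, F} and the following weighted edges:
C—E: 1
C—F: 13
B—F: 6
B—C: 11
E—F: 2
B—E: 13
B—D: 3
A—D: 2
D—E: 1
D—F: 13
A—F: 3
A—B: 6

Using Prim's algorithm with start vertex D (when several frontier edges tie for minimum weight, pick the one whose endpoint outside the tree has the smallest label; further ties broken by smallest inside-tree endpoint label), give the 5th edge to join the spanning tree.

Grow the tree from D using Prim:
Step 1: frontier [D—E 1, A—D 2, B—D 3, D—F 13] → take D—E (1); add E.
Step 2: frontier [A—D 2, B—D 3, D—F 13, C—E 1, E—F 2, B—E 13] → take C—E (1); add C.
Step 3: frontier [B—C 11, C—F 13, A—D 2, B—D 3, D—F 13, E—F 2, B—E 13] → take A—D (2); add A.
Step 4: frontier [A—F 3, A—B 6, B—C 11, C—F 13, B—D 3, D—F 13, E—F 2, B—E 13] → take E—F (2); add F.
Step 5: frontier [A—B 6, B—C 11, B—D 3, B—E 13, B—F 6] → take B—D (3); add B.
The 5th edge added is B—D.

B-D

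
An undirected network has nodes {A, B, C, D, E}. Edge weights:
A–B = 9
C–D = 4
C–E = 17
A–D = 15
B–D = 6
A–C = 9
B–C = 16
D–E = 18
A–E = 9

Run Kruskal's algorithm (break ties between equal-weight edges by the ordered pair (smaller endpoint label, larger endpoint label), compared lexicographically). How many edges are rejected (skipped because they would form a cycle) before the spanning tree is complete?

Kruskal: consider edges lightest-first.
C–D (4): add. Components now {A} {B} {C,D} {E}
B–D (6): add. Components now {A} {B,C,D} {E}
A–B (9): add. Components now {A,B,C,D} {E}
A–C (9): skip — A and C already connected.
A–E (9): add. Components now {A,B,C,D,E}
Edges rejected before the tree was complete: 1.

1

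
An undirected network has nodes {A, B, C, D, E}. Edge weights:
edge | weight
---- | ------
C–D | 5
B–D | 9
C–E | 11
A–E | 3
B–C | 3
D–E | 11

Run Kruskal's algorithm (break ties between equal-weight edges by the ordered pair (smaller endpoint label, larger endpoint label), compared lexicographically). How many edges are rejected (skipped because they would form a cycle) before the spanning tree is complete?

Kruskal: consider edges lightest-first.
A–E (3): add. Components now {A,E} {B} {C} {D}
B–C (3): add. Components now {A,E} {B,C} {D}
C–D (5): add. Components now {A,E} {B,C,D}
B–D (9): skip — B and D already connected.
C–E (11): add. Components now {A,B,C,D,E}
Edges rejected before the tree was complete: 1.

1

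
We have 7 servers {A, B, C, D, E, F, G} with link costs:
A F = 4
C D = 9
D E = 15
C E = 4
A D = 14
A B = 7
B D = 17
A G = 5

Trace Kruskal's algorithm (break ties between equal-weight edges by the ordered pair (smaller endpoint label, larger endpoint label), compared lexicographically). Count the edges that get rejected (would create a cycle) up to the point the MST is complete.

Kruskal's algorithm — process edges by increasing weight (ties by edge label):
A F (4): add — endpoints in different components.
C E (4): add — endpoints in different components.
A G (5): add — endpoints in different components.
A B (7): add — endpoints in different components.
C D (9): add — endpoints in different components.
A D (14): add — endpoints in different components.
Edges rejected before the tree was complete: 0.

0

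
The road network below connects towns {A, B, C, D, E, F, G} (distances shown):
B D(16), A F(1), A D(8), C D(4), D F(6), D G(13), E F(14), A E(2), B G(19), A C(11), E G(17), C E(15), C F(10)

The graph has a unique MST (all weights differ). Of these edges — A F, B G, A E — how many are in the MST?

2

Sort edges by weight, then run Kruskal:
A F (1): add. Components now {A,F} {B} {C} {D} {E} {G}
A E (2): add. Components now {A,E,F} {B} {C} {D} {G}
C D (4): add. Components now {A,E,F} {B} {C,D} {G}
D F (6): add. Components now {A,C,D,E,F} {B} {G}
A D (8): skip — A and D already connected.
C F (10): skip — C and F already connected.
A C (11): skip — A and C already connected.
D G (13): add. Components now {A,C,D,E,F,G} {B}
E F (14): skip — E and F already connected.
C E (15): skip — C and E already connected.
B D (16): add. Components now {A,B,C,D,E,F,G}
MST edge set: {A F, A E, C D, D F, D G, B D}.
Of the listed edges, {A F, A E} are in the MST → 2.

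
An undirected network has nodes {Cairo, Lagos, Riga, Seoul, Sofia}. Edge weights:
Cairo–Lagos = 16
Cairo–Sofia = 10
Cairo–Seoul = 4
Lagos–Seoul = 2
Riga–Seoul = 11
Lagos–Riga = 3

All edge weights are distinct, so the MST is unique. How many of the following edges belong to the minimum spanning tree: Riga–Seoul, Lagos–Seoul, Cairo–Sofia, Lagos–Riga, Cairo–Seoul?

Sort edges by weight, then run Kruskal:
Lagos–Seoul (2): add — endpoints in different components.
Lagos–Riga (3): add — endpoints in different components.
Cairo–Seoul (4): add — endpoints in different components.
Cairo–Sofia (10): add — endpoints in different components.
MST edge set: {Lagos–Seoul, Lagos–Riga, Cairo–Seoul, Cairo–Sofia}.
Of the listed edges, {Lagos–Seoul, Cairo–Sofia, Lagos–Riga, Cairo–Seoul} are in the MST → 4.

4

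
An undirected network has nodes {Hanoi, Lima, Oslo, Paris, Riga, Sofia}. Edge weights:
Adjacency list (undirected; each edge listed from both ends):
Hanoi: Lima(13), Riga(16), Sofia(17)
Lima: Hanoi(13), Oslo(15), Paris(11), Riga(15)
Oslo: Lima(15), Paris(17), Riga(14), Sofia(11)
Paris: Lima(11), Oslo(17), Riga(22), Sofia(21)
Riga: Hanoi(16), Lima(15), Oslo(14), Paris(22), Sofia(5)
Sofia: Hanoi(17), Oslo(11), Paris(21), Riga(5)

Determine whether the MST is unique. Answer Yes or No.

No

Kruskal's algorithm — process edges by increasing weight (ties by edge label):
Riga–Sofia (5): add. Components now {Riga,Sofia} {Oslo} {Hanoi} {Lima} {Paris}
Lima–Paris (11): add. Components now {Riga,Sofia} {Oslo} {Hanoi} {Lima,Paris}
Oslo–Sofia (11): add. Components now {Oslo,Riga,Sofia} {Hanoi} {Lima,Paris}
Hanoi–Lima (13): add. Components now {Oslo,Riga,Sofia} {Hanoi,Lima,Paris}
Oslo–Riga (14): skip — Oslo and Riga already connected.
Lima–Oslo (15): add. Components now {Hanoi,Lima,Oslo,Paris,Riga,Sofia}
Non-tree edge Lima–Riga has weight 15, equal to the heaviest edge on its tree cycle — swapping gives another MST of the same weight. Not unique.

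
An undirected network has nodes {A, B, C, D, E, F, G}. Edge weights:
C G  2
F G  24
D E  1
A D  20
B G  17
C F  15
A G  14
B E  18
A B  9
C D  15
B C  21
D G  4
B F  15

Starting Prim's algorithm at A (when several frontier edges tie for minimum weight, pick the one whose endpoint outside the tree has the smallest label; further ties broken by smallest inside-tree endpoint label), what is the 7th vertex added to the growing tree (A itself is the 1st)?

F

Grow the tree from A using Prim:
Step 1: frontier [A B 9, A G 14, A D 20] → take A B (9); add B.
Step 2: frontier [A G 14, A D 20, B F 15, B G 17, B E 18, B C 21] → take A G (14); add G.
Step 3: frontier [A D 20, B F 15, B E 18, B C 21, C G 2, D G 4, F G 24] → take C G (2); add C.
Step 4: frontier [A D 20, B F 15, B E 18, C D 15, C F 15, D G 4, F G 24] → take D G (4); add D.
Step 5: frontier [B F 15, B E 18, C F 15, D E 1, F G 24] → take D E (1); add E.
Step 6: frontier [B F 15, C F 15, F G 24] → take B F (15); add F.
Vertex order: A, B, G, C, D, E, F. The 7th vertex is F.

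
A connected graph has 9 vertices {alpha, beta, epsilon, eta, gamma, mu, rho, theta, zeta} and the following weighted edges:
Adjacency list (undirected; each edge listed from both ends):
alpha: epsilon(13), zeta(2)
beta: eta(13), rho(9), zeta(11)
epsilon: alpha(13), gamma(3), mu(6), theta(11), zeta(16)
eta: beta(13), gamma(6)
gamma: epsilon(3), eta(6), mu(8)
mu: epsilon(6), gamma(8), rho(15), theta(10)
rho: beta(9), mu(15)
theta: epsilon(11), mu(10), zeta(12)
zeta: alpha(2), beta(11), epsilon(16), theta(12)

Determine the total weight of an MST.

59

Kruskal: consider edges lightest-first.
alpha-zeta (2): add — endpoints in different components.
epsilon-gamma (3): add — endpoints in different components.
epsilon-mu (6): add — endpoints in different components.
eta-gamma (6): add — endpoints in different components.
gamma-mu (8): skip — gamma and mu already connected.
beta-rho (9): add — endpoints in different components.
mu-theta (10): add — endpoints in different components.
beta-zeta (11): add — endpoints in different components.
epsilon-theta (11): skip — theta and epsilon already connected.
theta-zeta (12): add — endpoints in different components.
MST edges: alpha-zeta, epsilon-gamma, epsilon-mu, eta-gamma, beta-rho, mu-theta, beta-zeta, theta-zeta; total weight 2+3+6+6+9+10+11+12 = 59.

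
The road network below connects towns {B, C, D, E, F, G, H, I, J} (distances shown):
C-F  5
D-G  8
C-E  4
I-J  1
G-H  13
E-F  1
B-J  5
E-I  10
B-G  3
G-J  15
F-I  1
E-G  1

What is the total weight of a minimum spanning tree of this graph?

Prim, starting at G.
Step 1: cheapest edge leaving the tree is E-G (1); add E.
Step 2: cheapest edge leaving the tree is E-F (1); add F.
Step 3: cheapest edge leaving the tree is F-I (1); add I.
Step 4: cheapest edge leaving the tree is I-J (1); add J.
Step 5: cheapest edge leaving the tree is B-G (3); add B.
Step 6: cheapest edge leaving the tree is C-E (4); add C.
Step 7: cheapest edge leaving the tree is D-G (8); add D.
Step 8: cheapest edge leaving the tree is G-H (13); add H.
MST edges: E-G, E-F, F-I, I-J, B-G, C-E, D-G, G-H; total weight 1+1+1+1+3+4+8+13 = 32.

32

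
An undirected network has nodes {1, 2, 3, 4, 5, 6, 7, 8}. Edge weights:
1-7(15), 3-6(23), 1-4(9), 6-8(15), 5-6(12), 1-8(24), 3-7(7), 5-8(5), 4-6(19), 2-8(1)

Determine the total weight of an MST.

68

Grow the tree from 5 using Prim:
Step 1: frontier [5-8 5, 5-6 12] → take 5-8 (5); add 8.
Step 2: frontier [5-6 12, 2-8 1, 6-8 15, 1-8 24] → take 2-8 (1); add 2.
Step 3: frontier [5-6 12, 6-8 15, 1-8 24] → take 5-6 (12); add 6.
Step 4: frontier [4-6 19, 3-6 23, 1-8 24] → take 4-6 (19); add 4.
Step 5: frontier [1-4 9, 3-6 23, 1-8 24] → take 1-4 (9); add 1.
Step 6: frontier [1-7 15, 3-6 23] → take 1-7 (15); add 7.
Step 7: frontier [3-6 23, 3-7 7] → take 3-7 (7); add 3.
MST edges: 5-8, 2-8, 5-6, 4-6, 1-4, 1-7, 3-7; total weight 5+1+12+19+9+15+7 = 68.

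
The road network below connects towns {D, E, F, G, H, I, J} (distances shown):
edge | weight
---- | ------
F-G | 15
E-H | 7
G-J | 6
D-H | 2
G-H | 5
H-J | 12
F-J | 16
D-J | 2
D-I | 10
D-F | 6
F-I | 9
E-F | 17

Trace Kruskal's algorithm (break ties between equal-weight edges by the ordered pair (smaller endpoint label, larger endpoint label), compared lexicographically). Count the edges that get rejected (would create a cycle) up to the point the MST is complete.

1

Sort edges by weight, then run Kruskal:
D-H (2): add. Components now {D,H} {E} {F} {G} {I} {J}
D-J (2): add. Components now {D,H,J} {E} {F} {G} {I}
G-H (5): add. Components now {D,G,H,J} {E} {F} {I}
D-F (6): add. Components now {D,F,G,H,J} {E} {I}
G-J (6): skip — G and J already connected.
E-H (7): add. Components now {D,E,F,G,H,J} {I}
F-I (9): add. Components now {D,E,F,G,H,I,J}
Edges rejected before the tree was complete: 1.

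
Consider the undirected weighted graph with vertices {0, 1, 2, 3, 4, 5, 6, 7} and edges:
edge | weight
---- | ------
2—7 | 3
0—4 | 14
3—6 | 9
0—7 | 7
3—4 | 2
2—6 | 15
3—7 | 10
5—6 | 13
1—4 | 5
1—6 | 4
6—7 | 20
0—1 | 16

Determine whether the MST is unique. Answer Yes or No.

Yes

Kruskal: consider edges lightest-first.
3—4 (2): add — endpoints in different components.
2—7 (3): add — endpoints in different components.
1—6 (4): add — endpoints in different components.
1—4 (5): add — endpoints in different components.
0—7 (7): add — endpoints in different components.
3—6 (9): skip — 3 and 6 already connected.
3—7 (10): add — endpoints in different components.
5—6 (13): add — endpoints in different components.
Every non-tree edge has weight strictly greater than the heaviest edge on the tree path between its endpoints, so the MST is unique.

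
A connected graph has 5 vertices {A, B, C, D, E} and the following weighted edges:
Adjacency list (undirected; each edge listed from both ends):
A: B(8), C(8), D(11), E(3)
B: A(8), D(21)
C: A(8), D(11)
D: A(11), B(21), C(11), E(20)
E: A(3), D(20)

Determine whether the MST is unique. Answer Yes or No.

No

Kruskal: consider edges lightest-first.
A—E (3): add. Components now {A,E} {B} {C} {D}
A—B (8): add. Components now {A,B,E} {C} {D}
A—C (8): add. Components now {A,B,C,E} {D}
A—D (11): add. Components now {A,B,C,D,E}
Non-tree edge C—D has weight 11, equal to the heaviest edge on its tree cycle — swapping gives another MST of the same weight. Not unique.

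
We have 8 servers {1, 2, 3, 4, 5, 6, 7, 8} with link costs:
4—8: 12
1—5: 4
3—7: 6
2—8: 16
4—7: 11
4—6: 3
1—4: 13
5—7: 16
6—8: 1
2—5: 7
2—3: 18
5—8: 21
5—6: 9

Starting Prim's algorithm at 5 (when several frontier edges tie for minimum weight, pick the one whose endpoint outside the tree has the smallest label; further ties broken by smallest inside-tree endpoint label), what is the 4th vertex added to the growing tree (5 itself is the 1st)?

Prim, starting at 5.
Step 1: frontier [1—5 4, 2—5 7, 5—6 9, 5—7 16, 5—8 21] → take 1—5 (4); add 1.
Step 2: frontier [1—4 13, 2—5 7, 5—6 9, 5—7 16, 5—8 21] → take 2—5 (7); add 2.
Step 3: frontier [1—4 13, 2—8 16, 2—3 18, 5—6 9, 5—7 16, 5—8 21] → take 5—6 (9); add 6.
Step 4: frontier [1—4 13, 2—8 16, 2—3 18, 5—7 16, 5—8 21, 6—8 1, 4—6 3] → take 6—8 (1); add 8.
Step 5: frontier [1—4 13, 2—3 18, 5—7 16, 4—6 3, 4—8 12] → take 4—6 (3); add 4.
Step 6: frontier [2—3 18, 4—7 11, 5—7 16] → take 4—7 (11); add 7.
Step 7: frontier [2—3 18, 3—7 6] → take 3—7 (6); add 3.
Vertex order: 5, 1, 2, 6, 8, 4, 7, 3. The 4th vertex is 6.

6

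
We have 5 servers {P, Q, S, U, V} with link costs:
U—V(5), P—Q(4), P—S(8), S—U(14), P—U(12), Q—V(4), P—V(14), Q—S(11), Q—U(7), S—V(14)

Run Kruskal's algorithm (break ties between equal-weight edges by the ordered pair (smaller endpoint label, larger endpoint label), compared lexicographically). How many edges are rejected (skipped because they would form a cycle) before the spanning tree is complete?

Sort edges by weight, then run Kruskal:
P—Q (4): add — endpoints in different components.
Q—V (4): add — endpoints in different components.
U—V (5): add — endpoints in different components.
Q—U (7): skip — Q and U already connected.
P—S (8): add — endpoints in different components.
Edges rejected before the tree was complete: 1.

1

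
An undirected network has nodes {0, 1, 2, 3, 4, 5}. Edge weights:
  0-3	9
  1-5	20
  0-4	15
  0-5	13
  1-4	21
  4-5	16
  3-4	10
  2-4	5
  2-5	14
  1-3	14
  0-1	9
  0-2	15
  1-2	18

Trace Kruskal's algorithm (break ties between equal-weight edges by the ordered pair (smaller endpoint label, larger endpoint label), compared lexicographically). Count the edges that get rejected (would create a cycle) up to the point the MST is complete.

Kruskal's algorithm — process edges by increasing weight (ties by edge label):
2-4 (5): add — endpoints in different components.
0-1 (9): add — endpoints in different components.
0-3 (9): add — endpoints in different components.
3-4 (10): add — endpoints in different components.
0-5 (13): add — endpoints in different components.
Edges rejected before the tree was complete: 0.

0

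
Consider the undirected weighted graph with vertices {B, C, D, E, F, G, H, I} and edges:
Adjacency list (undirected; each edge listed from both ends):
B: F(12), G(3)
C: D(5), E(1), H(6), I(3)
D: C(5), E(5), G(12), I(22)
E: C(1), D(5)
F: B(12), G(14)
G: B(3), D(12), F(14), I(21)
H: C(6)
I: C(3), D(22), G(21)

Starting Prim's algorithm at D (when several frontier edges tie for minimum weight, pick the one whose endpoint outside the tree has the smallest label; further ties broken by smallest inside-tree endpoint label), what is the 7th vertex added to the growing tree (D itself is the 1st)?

B

Grow the tree from D using Prim:
Step 1: cheapest edge leaving the tree is C—D (5); add C.
Step 2: cheapest edge leaving the tree is C—E (1); add E.
Step 3: cheapest edge leaving the tree is C—I (3); add I.
Step 4: cheapest edge leaving the tree is C—H (6); add H.
Step 5: cheapest edge leaving the tree is D—G (12); add G.
Step 6: cheapest edge leaving the tree is B—G (3); add B.
Step 7: cheapest edge leaving the tree is B—F (12); add F.
Vertex order: D, C, E, I, H, G, B, F. The 7th vertex is B.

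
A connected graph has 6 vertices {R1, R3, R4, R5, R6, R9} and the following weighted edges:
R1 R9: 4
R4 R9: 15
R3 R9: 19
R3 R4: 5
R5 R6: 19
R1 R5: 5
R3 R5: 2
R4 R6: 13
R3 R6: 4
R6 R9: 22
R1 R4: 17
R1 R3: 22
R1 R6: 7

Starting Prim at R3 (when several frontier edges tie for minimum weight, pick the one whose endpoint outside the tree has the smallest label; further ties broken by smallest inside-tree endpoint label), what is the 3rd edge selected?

Prim, starting at R3.
Step 1: cheapest edge leaving the tree is R3 R5 (2); add R5.
Step 2: cheapest edge leaving the tree is R3 R6 (4); add R6.
Step 3: cheapest edge leaving the tree is R1 R5 (5); add R1.
Step 4: cheapest edge leaving the tree is R1 R9 (4); add R9.
Step 5: cheapest edge leaving the tree is R3 R4 (5); add R4.
The 3rd edge added is R1 R5.

R1-R5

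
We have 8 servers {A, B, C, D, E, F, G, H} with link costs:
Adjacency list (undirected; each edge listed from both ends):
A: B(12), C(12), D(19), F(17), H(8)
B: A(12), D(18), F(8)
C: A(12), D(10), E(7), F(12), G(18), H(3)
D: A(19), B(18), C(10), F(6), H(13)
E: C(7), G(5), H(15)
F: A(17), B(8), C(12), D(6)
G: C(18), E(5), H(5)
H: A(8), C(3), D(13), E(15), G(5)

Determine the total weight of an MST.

45

Kruskal: consider edges lightest-first.
C–H (3): add — endpoints in different components.
E–G (5): add — endpoints in different components.
G–H (5): add — endpoints in different components.
D–F (6): add — endpoints in different components.
C–E (7): skip — C and E already connected.
A–H (8): add — endpoints in different components.
B–F (8): add — endpoints in different components.
C–D (10): add — endpoints in different components.
MST edges: C–H, E–G, G–H, D–F, A–H, B–F, C–D; total weight 3+5+5+6+8+8+10 = 45.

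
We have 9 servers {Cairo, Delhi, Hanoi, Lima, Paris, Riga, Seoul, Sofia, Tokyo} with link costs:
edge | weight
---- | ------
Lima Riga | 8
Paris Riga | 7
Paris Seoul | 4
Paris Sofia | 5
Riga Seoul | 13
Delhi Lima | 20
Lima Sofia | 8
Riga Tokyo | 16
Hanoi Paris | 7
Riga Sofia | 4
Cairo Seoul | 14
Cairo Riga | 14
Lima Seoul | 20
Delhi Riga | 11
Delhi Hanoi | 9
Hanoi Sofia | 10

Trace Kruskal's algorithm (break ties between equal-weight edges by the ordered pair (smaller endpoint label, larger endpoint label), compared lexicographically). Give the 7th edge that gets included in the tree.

Kruskal: consider edges lightest-first.
Paris Seoul (4): add — endpoints in different components.
Riga Sofia (4): add — endpoints in different components.
Paris Sofia (5): add — endpoints in different components.
Hanoi Paris (7): add — endpoints in different components.
Paris Riga (7): skip — Riga and Paris already connected.
Lima Riga (8): add — endpoints in different components.
Lima Sofia (8): skip — Sofia and Lima already connected.
Delhi Hanoi (9): add — endpoints in different components.
Hanoi Sofia (10): skip — Sofia and Hanoi already connected.
Delhi Riga (11): skip — Delhi and Riga already connected.
Riga Seoul (13): skip — Seoul and Riga already connected.
Cairo Riga (14): add — endpoints in different components.
Cairo Seoul (14): skip — Seoul and Cairo already connected.
Riga Tokyo (16): add — endpoints in different components.
The 7th edge added is Cairo Riga.

Cairo-Riga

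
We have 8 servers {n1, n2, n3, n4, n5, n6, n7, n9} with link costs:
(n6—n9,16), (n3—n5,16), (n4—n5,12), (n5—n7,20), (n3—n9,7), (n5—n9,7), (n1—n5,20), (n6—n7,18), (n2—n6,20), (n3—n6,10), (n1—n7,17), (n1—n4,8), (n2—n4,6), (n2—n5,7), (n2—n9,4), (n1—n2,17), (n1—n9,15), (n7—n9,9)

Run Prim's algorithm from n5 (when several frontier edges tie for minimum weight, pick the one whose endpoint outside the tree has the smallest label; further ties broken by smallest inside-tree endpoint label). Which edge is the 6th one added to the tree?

Grow the tree from n5 using Prim:
Step 1: cheapest edge leaving the tree is n2—n5 (7); add n2.
Step 2: cheapest edge leaving the tree is n2—n9 (4); add n9.
Step 3: cheapest edge leaving the tree is n2—n4 (6); add n4.
Step 4: cheapest edge leaving the tree is n3—n9 (7); add n3.
Step 5: cheapest edge leaving the tree is n1—n4 (8); add n1.
Step 6: cheapest edge leaving the tree is n7—n9 (9); add n7.
Step 7: cheapest edge leaving the tree is n3—n6 (10); add n6.
The 6th edge added is n7—n9.

n7-n9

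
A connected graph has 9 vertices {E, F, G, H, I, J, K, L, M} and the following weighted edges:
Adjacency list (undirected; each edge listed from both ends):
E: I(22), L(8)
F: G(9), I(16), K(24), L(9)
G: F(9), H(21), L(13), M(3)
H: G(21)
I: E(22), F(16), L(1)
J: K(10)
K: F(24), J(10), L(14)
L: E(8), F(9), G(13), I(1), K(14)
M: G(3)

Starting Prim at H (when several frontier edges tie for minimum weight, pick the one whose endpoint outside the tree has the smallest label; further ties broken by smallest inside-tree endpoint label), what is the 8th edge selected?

Grow the tree from H using Prim:
Step 1: frontier [G–H 21] → take G–H (21); add G.
Step 2: frontier [G–M 3, F–G 9, G–L 13] → take G–M (3); add M.
Step 3: frontier [F–G 9, G–L 13] → take F–G (9); add F.
Step 4: frontier [F–L 9, F–I 16, F–K 24, G–L 13] → take F–L (9); add L.
Step 5: frontier [F–I 16, F–K 24, I–L 1, E–L 8, K–L 14] → take I–L (1); add I.
Step 6: frontier [F–K 24, E–I 22, E–L 8, K–L 14] → take E–L (8); add E.
Step 7: frontier [F–K 24, K–L 14] → take K–L (14); add K.
Step 8: frontier [J–K 10] → take J–K (10); add J.
The 8th edge added is J–K.

J-K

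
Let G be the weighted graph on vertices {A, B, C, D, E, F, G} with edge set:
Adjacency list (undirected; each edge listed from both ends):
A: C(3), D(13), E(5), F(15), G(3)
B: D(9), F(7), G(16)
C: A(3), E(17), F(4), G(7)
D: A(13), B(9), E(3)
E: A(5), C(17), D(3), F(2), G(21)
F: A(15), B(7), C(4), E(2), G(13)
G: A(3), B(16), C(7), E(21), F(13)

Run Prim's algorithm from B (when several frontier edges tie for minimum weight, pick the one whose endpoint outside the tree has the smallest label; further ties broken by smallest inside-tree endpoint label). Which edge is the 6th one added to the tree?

Prim's algorithm from B:
Step 1: cheapest edge leaving the tree is B—F (7); add F.
Step 2: cheapest edge leaving the tree is E—F (2); add E.
Step 3: cheapest edge leaving the tree is D—E (3); add D.
Step 4: cheapest edge leaving the tree is C—F (4); add C.
Step 5: cheapest edge leaving the tree is A—C (3); add A.
Step 6: cheapest edge leaving the tree is A—G (3); add G.
The 6th edge added is A—G.

A-G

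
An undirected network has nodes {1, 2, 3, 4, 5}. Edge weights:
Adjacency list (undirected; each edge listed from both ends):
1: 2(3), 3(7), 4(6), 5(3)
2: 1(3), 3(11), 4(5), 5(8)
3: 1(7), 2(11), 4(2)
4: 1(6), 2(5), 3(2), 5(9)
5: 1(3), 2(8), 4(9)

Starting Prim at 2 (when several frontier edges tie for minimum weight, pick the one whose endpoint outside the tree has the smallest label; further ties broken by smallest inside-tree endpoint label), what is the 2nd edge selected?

Prim's algorithm from 2:
Step 1: frontier [1—2 3, 2—4 5, 2—5 8, 2—3 11] → take 1—2 (3); add 1.
Step 2: frontier [1—5 3, 1—4 6, 1—3 7, 2—4 5, 2—5 8, 2—3 11] → take 1—5 (3); add 5.
Step 3: frontier [1—4 6, 1—3 7, 2—4 5, 2—3 11, 4—5 9] → take 2—4 (5); add 4.
Step 4: frontier [1—3 7, 2—3 11, 3—4 2] → take 3—4 (2); add 3.
The 2nd edge added is 1—5.

1-5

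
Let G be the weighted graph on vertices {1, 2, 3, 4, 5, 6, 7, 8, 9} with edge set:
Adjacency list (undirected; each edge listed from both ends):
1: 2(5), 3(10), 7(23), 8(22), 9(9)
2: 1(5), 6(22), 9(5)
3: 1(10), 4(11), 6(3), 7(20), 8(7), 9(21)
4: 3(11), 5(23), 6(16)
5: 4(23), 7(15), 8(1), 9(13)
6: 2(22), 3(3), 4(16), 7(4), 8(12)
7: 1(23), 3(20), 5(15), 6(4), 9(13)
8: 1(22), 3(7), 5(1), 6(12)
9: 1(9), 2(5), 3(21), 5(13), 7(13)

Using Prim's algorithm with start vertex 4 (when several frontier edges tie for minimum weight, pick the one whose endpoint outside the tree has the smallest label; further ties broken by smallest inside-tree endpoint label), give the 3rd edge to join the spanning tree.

6-7

Prim's algorithm from 4:
Step 1: cheapest edge leaving the tree is 3–4 (11); add 3.
Step 2: cheapest edge leaving the tree is 3–6 (3); add 6.
Step 3: cheapest edge leaving the tree is 6–7 (4); add 7.
Step 4: cheapest edge leaving the tree is 3–8 (7); add 8.
Step 5: cheapest edge leaving the tree is 5–8 (1); add 5.
Step 6: cheapest edge leaving the tree is 1–3 (10); add 1.
Step 7: cheapest edge leaving the tree is 1–2 (5); add 2.
Step 8: cheapest edge leaving the tree is 2–9 (5); add 9.
The 3rd edge added is 6–7.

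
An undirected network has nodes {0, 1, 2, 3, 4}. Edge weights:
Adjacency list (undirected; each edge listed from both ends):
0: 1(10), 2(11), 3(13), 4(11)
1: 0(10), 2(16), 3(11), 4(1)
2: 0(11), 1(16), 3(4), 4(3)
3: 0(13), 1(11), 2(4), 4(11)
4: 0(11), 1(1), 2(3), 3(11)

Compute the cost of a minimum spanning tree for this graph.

Prim's algorithm from 4:
Step 1: frontier [1—4 1, 2—4 3, 0—4 11, 3—4 11] → take 1—4 (1); add 1.
Step 2: frontier [0—1 10, 1—3 11, 1—2 16, 2—4 3, 0—4 11, 3—4 11] → take 2—4 (3); add 2.
Step 3: frontier [0—1 10, 1—3 11, 2—3 4, 0—2 11, 0—4 11, 3—4 11] → take 2—3 (4); add 3.
Step 4: frontier [0—1 10, 0—2 11, 0—3 13, 0—4 11] → take 0—1 (10); add 0.
MST edges: 1—4, 2—4, 2—3, 0—1; total weight 1+3+4+10 = 18.

18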